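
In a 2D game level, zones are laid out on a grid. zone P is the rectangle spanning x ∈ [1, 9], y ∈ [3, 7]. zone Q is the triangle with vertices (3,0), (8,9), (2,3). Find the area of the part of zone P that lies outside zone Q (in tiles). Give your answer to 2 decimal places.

|zone P| = 32, |zone P∩zone Q| = 7.1111.
|zone P ∖ zone Q| = |zone P| − |zone P∩zone Q| = 32 − 7.1111 = 24.89.

24.89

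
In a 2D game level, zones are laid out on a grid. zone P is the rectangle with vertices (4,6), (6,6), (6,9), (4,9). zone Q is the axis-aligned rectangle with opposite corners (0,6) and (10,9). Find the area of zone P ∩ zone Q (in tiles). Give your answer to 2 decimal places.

6.00

|zone P∩zone Q|: x∈[4,6], y∈[6,9] → 2·3 = 6.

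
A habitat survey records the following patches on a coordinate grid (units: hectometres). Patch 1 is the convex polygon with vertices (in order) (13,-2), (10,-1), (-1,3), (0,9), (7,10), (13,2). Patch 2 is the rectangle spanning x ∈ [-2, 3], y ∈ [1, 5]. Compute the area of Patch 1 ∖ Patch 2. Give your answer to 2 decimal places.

|Patch 1| = 102, |Patch 1∩Patch 2| = 10.5758.
|Patch 1 ∖ Patch 2| = |Patch 1| − |Patch 1∩Patch 2| = 102 − 10.5758 = 91.42.

91.42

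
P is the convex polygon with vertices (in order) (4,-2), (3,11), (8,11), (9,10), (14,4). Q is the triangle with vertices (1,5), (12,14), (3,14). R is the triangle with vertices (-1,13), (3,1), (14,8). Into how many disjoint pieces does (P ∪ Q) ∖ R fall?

3

(P ∪ Q) ∖ R splits into 3 disjoint pieces (area 0.2571, area 23.6523, area 34.3102).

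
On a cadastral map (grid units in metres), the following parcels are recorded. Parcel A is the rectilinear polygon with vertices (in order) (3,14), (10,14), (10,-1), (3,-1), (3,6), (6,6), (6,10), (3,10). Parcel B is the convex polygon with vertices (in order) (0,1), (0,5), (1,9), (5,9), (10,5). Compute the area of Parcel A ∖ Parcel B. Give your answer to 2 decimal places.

|Parcel A| = 93, |Parcel A∩Parcel B| = 19.2.
|Parcel A ∖ Parcel B| = |Parcel A| − |Parcel A∩Parcel B| = 93 − 19.2 = 73.80.

73.80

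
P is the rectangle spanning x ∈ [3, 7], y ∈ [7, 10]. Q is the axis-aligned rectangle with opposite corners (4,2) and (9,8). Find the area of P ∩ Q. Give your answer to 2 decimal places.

3.00

|P∩Q|: x∈[4,7], y∈[7,8] → 3·1 = 3.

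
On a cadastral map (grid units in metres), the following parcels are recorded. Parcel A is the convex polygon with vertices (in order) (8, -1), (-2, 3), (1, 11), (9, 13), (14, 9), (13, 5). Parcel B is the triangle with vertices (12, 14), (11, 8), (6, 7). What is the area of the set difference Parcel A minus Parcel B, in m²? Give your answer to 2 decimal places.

132.59

|Parcel A| = 145, |Parcel A∩Parcel B| = 12.411.
|Parcel A ∖ Parcel B| = |Parcel A| − |Parcel A∩Parcel B| = 145 − 12.411 = 132.59.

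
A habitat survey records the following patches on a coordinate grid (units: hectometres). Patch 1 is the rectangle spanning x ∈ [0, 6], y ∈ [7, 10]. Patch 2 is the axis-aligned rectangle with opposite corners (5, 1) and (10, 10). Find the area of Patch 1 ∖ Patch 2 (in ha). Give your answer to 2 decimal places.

15.00

|Patch 1∩Patch 2|: x∈[5,6], y∈[7,10] → 1·3 = 3.
|Patch 1| = 18.
|Patch 1 ∖ Patch 2| = |Patch 1| − |Patch 1∩Patch 2| = 18 − 3 = 15.00.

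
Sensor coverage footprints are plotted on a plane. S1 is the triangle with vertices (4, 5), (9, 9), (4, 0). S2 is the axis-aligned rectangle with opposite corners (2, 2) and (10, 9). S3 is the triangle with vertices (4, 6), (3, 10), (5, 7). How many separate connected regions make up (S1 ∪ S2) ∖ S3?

1

(S1 ∪ S2) ∖ S3 is a single connected region.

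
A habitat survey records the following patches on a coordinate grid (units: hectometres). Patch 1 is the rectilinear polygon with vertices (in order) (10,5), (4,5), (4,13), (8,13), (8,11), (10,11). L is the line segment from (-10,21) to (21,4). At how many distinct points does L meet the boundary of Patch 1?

The segment meets the boundary at (8.235,11), (8,11.129), (10,10.032), (4.588,13).

4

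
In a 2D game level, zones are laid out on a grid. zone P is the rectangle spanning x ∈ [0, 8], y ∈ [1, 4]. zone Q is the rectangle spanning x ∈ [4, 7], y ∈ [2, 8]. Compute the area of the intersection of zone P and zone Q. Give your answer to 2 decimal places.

|zone P∩zone Q|: x∈[4,7], y∈[2,4] → 3·2 = 6.

6.00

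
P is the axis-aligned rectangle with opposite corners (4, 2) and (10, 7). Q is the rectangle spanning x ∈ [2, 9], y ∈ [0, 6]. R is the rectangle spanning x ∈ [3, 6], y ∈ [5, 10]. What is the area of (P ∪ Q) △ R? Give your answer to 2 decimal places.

|P ∪ Q| = 52.
|(P ∪ Q) ∩ R| = 5.
|(P ∪ Q) △ R| = 52 + 15 − 10 = 57.00.

57.00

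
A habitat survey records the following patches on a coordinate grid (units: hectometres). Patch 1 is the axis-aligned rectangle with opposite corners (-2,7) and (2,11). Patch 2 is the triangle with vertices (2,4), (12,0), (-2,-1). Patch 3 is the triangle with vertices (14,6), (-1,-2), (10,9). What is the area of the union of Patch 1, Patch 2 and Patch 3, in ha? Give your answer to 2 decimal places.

By inclusion–exclusion:
Individual areas: |Patch 1| = 16, |Patch 2| = 33, |Patch 3| = 38.5.
|Patch 1∩Patch 2| = 0.
|Patch 1∩Patch 3| = 0.
|Patch 2∩Patch 3| = 8.6326.
|Patch 1∩Patch 2∩Patch 3| = 0.
|Patch 1 ∪ Patch 2 ∪ Patch 3| = 87.5 − 8.6326 + 0 = 78.87.

78.87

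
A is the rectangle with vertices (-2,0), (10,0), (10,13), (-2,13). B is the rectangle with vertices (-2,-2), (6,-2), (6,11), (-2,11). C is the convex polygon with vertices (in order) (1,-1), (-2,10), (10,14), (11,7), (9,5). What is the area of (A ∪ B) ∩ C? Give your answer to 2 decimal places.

The region (A ∪ B) ∩ C is the polygon with vertices (10,13), (10,6), (9,5), (1,-1), (-2,10), (7,13).
By the shoelace formula its area is 107.50.

107.50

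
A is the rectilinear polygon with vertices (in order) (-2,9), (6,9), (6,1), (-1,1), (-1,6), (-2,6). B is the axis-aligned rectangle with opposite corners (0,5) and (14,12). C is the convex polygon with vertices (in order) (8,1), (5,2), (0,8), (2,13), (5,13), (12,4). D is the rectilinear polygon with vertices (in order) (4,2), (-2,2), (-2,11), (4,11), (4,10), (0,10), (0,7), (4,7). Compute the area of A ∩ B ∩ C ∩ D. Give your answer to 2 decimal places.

4.67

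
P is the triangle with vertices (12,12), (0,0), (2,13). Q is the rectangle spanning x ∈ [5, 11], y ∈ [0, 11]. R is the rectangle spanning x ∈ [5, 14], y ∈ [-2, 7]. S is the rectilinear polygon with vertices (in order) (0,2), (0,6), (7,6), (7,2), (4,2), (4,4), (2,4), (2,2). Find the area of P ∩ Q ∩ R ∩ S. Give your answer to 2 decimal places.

0.50

The intersection is the polygon with vertices (5,5), (5,6), (6,6).
By the shoelace formula its area is 0.50.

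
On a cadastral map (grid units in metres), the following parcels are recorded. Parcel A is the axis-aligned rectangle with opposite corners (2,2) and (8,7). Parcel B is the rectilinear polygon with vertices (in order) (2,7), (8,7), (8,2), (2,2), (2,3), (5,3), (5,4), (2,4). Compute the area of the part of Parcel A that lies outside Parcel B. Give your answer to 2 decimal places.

|Parcel A| = 30, |Parcel A∩Parcel B| = 27.
|Parcel A ∖ Parcel B| = |Parcel A| − |Parcel A∩Parcel B| = 30 − 27 = 3.00.

3.00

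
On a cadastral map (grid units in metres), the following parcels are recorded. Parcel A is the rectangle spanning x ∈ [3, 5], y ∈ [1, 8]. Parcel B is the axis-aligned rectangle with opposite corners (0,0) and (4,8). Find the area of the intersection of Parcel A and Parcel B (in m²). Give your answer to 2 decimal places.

7.00

|Parcel A∩Parcel B|: x∈[3,4], y∈[1,8] → 1·7 = 7.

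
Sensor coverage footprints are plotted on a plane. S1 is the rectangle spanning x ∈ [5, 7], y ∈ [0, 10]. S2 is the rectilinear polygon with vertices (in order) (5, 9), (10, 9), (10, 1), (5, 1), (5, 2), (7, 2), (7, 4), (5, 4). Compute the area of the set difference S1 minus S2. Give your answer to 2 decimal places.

|S1| = 20, |S1∩S2| = 12.
|S1 ∖ S2| = |S1| − |S1∩S2| = 20 − 12 = 8.00.

8.00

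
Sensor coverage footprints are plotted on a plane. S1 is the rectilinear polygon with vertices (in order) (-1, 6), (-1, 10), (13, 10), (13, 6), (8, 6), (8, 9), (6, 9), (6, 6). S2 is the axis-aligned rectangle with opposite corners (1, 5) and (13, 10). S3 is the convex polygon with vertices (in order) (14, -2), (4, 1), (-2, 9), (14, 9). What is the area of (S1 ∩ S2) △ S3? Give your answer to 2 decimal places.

101.00

|S1 ∩ S2| = 42.
|(S1 ∩ S2) ∩ S3| = 30.
|(S1 ∩ S2) △ S3| = 42 + 119 − 60 = 101.00.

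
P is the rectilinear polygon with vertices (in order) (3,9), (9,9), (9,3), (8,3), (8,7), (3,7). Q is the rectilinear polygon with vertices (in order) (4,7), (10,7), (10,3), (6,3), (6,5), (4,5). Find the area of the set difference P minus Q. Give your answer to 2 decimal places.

|P| = 16, |P∩Q| = 4.
|P ∖ Q| = |P| − |P∩Q| = 16 − 4 = 12.00.

12.00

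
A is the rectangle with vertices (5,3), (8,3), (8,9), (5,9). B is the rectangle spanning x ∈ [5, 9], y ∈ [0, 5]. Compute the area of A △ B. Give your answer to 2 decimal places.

|A∩B|: x∈[5,8], y∈[3,5] → 3·2 = 6.
|A △ B| = |A| + |B| − 2·|A∩B| = 18 + 20 − 12 = 26.00.

26.00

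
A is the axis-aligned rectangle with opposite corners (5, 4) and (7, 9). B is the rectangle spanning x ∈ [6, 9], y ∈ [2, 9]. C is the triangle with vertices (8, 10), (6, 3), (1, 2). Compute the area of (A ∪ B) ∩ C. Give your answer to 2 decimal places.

7.56

The region (A ∪ B) ∩ C is the polygon with vertices (7.714,9), (6,3), (6,4), (5,4), (5,6.571), (7.125,9).
By the shoelace formula its area is 7.56.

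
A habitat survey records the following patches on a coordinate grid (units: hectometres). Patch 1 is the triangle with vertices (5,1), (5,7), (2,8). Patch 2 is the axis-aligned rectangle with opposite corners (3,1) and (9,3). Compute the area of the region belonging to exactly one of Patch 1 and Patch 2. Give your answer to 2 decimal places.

|Patch 1| = 9, |Patch 2| = 12, |Patch 1∩Patch 2| = 0.8571.
|Patch 1 △ Patch 2| = |Patch 1| + |Patch 2| − 2·|Patch 1∩Patch 2| = 9 + 12 − 1.7143 = 19.29.

19.29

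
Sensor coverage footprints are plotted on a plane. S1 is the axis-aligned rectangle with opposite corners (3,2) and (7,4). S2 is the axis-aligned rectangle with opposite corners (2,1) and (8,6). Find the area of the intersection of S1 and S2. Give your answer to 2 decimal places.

8.00

|S1∩S2|: x∈[3,7], y∈[2,4] → 4·2 = 8.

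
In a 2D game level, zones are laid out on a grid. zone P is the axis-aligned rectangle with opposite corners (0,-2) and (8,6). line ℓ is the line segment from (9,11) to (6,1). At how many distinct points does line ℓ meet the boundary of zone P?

The segment meets the boundary at (7.5,6).

1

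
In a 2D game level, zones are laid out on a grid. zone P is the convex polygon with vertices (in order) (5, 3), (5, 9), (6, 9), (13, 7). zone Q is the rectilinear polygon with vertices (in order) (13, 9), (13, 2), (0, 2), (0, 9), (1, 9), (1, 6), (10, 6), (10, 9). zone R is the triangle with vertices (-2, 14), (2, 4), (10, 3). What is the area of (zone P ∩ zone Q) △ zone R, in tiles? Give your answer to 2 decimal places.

38.82

|zone P ∩ zone Q| = 12.2857.
|(zone P ∩ zone Q) ∩ zone R| = 5.7343.
|(zone P ∩ zone Q) △ zone R| = 12.2857 + 38 − 11.4686 = 38.82.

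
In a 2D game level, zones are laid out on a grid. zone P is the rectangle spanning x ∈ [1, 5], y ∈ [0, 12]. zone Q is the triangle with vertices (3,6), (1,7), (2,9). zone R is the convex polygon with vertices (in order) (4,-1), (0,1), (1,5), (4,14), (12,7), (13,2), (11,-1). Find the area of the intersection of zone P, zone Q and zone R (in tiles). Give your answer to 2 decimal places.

1.49

The intersection is the polygon with vertices (3,6), (1.571,6.714), (2.167,8.5).
By the shoelace formula its area is 1.49.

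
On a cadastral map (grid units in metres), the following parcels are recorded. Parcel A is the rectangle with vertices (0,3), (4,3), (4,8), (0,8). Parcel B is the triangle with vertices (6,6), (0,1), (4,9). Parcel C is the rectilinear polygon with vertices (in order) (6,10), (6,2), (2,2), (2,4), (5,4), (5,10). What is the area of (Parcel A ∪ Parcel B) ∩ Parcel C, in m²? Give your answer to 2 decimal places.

3.23

|Parcel A ∪ Parcel B| = 26.3167.
|(Parcel A ∪ Parcel B) ∩ Parcel C| = 3.23.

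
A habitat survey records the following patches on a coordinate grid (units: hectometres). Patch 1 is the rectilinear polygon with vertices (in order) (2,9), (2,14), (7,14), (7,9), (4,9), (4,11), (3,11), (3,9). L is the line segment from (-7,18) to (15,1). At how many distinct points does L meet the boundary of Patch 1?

4

The segment meets the boundary at (4,9.5), (3,10.273), (2,11.045), (4.647,9).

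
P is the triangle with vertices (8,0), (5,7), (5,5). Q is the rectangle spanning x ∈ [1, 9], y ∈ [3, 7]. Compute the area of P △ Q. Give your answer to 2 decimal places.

30.54

|P| = 3, |Q| = 32, |P∩Q| = 2.2286.
|P △ Q| = |P| + |Q| − 2·|P∩Q| = 3 + 32 − 4.4571 = 30.54.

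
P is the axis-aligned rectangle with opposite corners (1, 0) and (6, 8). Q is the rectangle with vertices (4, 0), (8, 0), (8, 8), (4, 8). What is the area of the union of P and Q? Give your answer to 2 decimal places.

By inclusion–exclusion:
Individual areas: |P| = 40, |Q| = 32.
|P∩Q|: x∈[4,6], y∈[0,8] → 2·8 = 16.
|P ∪ Q| = 72 − 16 = 56.00.

56.00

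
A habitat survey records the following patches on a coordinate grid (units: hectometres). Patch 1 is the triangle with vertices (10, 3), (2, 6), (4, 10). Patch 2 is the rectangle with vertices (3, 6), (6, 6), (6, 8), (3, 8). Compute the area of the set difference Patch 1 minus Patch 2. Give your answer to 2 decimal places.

13.05

|Patch 1| = 19, |Patch 1∩Patch 2| = 5.9524.
|Patch 1 ∖ Patch 2| = |Patch 1| − |Patch 1∩Patch 2| = 19 − 5.9524 = 13.05.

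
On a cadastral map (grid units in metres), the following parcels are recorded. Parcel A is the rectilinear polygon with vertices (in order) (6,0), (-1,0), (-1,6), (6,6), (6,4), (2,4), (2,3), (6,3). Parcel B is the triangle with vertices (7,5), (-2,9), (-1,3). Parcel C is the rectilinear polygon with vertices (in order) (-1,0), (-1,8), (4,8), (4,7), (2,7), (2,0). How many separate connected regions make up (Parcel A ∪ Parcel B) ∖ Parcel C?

3

(Parcel A ∪ Parcel B) ∖ Parcel C splits into 3 disjoint pieces (area 3.125, area 10.0972, area 12).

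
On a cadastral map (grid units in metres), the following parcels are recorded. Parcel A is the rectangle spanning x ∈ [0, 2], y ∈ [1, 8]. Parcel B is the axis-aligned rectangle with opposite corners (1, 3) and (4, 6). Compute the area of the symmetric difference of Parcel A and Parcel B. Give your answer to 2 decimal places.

17.00

|Parcel A∩Parcel B|: x∈[1,2], y∈[3,6] → 1·3 = 3.
|Parcel A △ Parcel B| = |Parcel A| + |Parcel B| − 2·|Parcel A∩Parcel B| = 14 + 9 − 6 = 17.00.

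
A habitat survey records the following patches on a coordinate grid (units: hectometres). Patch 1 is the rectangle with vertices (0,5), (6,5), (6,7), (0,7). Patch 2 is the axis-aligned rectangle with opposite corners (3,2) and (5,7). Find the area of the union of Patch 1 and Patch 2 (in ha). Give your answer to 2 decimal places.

18.00

By inclusion–exclusion:
Individual areas: |Patch 1| = 12, |Patch 2| = 10.
|Patch 1∩Patch 2|: x∈[3,5], y∈[5,7] → 2·2 = 4.
|Patch 1 ∪ Patch 2| = 22 − 4 = 18.00.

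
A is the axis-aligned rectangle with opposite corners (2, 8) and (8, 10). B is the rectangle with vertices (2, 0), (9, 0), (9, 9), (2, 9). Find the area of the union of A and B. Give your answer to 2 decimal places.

69.00

By inclusion–exclusion:
Individual areas: |A| = 12, |B| = 63.
|A∩B|: x∈[2,8], y∈[8,9] → 6·1 = 6.
|A ∪ B| = 75 − 6 = 69.00.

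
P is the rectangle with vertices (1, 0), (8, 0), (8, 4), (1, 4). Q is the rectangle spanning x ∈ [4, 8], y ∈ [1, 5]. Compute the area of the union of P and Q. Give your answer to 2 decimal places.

By inclusion–exclusion:
Individual areas: |P| = 28, |Q| = 16.
|P∩Q|: x∈[4,8], y∈[1,4] → 4·3 = 12.
|P ∪ Q| = 44 − 12 = 32.00.

32.00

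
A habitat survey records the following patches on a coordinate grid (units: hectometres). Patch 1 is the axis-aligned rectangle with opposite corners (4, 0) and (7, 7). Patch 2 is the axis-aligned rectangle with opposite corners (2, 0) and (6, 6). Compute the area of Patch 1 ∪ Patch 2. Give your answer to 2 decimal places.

By inclusion–exclusion:
Individual areas: |Patch 1| = 21, |Patch 2| = 24.
|Patch 1∩Patch 2|: x∈[4,6], y∈[0,6] → 2·6 = 12.
|Patch 1 ∪ Patch 2| = 45 − 12 = 33.00.

33.00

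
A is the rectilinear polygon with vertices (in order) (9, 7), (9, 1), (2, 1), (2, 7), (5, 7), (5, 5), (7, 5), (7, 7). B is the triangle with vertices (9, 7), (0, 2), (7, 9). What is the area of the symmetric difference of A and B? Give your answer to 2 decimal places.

|A| = 38, |B| = 14, |A∩B| = 5.8222.
|A △ B| = |A| + |B| − 2·|A∩B| = 38 + 14 − 11.6444 = 40.36.

40.36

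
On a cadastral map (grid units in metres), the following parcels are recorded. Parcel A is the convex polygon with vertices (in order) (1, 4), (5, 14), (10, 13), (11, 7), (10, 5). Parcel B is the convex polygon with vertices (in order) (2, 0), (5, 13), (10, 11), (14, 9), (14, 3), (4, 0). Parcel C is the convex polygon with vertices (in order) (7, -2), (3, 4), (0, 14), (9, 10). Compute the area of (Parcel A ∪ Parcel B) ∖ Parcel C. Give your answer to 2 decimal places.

|Parcel A ∪ Parcel B| = 122.8066.
|(Parcel A ∪ Parcel B) ∩ Parcel C| = 52.7846.
|(Parcel A ∪ Parcel B) ∖ Parcel C| = 122.8066 − 52.7846 = 70.02.

70.02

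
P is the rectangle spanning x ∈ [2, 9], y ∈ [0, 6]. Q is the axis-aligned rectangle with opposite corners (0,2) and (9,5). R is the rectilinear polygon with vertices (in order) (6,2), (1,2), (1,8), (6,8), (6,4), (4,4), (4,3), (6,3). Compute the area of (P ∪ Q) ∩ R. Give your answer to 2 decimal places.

|P ∪ Q| = 48.
|(P ∪ Q) ∩ R| = 17.00.

17.00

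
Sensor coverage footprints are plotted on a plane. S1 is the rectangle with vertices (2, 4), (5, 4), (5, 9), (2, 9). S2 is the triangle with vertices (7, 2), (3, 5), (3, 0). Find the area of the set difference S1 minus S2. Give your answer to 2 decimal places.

14.33

|S1| = 15, |S1∩S2| = 0.6667.
|S1 ∖ S2| = |S1| − |S1∩S2| = 15 − 0.6667 = 14.33.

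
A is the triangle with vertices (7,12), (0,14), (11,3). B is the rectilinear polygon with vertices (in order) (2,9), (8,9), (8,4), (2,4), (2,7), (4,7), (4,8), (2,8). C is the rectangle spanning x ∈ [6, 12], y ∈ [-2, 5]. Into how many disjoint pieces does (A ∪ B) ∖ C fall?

(A ∪ B) ∖ C is a single connected region.

1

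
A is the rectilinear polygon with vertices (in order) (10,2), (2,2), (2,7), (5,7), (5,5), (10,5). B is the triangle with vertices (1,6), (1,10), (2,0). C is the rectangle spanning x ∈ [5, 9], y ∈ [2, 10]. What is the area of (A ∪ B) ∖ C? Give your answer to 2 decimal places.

20.00

|A ∪ B| = 32.
|(A ∪ B) ∩ C| = 12.
|(A ∪ B) ∖ C| = 32 − 12 = 20.00.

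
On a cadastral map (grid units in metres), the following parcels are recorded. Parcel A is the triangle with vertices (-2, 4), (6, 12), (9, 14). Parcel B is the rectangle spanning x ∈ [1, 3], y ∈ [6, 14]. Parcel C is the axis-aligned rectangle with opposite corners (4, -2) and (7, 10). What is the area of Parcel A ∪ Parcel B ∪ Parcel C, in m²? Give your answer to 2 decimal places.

By inclusion–exclusion:
Individual areas: |Parcel A| = 4, |Parcel B| = 16, |Parcel C| = 36.
|Parcel A∩Parcel B| = 0.7273.
|Parcel A∩Parcel C| = 0.1636.
|Parcel B∩Parcel C| = 0 (no overlap).
|Parcel A∩Parcel B∩Parcel C| = 0.
|Parcel A ∪ Parcel B ∪ Parcel C| = 56 − 0.8909 + 0 = 55.11.

55.11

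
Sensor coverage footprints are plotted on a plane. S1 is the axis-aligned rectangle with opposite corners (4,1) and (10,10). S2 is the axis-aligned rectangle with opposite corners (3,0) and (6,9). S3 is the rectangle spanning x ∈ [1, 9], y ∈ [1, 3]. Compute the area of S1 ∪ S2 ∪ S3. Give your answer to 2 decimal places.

69.00

By inclusion–exclusion:
Individual areas: |S1| = 54, |S2| = 27, |S3| = 16.
|S1∩S2|: x∈[4,6], y∈[1,9] → 2·8 = 16.
|S1∩S3|: x∈[4,9], y∈[1,3] → 5·2 = 10.
|S2∩S3|: x∈[3,6], y∈[1,3] → 3·2 = 6.
|S1∩S2∩S3| = 4.
|S1 ∪ S2 ∪ S3| = 97 − 32 + 4 = 69.00.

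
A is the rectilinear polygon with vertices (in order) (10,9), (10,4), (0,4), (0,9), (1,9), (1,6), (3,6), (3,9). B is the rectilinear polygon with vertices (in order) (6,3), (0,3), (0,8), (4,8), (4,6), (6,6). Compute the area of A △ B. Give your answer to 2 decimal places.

|A| = 44, |B| = 26, |A∩B| = 16.
|A △ B| = |A| + |B| − 2·|A∩B| = 44 + 26 − 32 = 38.00.

38.00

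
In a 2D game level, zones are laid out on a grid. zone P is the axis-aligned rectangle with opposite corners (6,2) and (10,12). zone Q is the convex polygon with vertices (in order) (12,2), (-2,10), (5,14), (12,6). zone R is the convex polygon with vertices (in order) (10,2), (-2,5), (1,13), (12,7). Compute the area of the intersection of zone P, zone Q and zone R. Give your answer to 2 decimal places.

The intersection is the polygon with vertices (6,5.429), (6,10.273), (10,8.091), (10,3.143).
By the shoelace formula its area is 19.58.

19.58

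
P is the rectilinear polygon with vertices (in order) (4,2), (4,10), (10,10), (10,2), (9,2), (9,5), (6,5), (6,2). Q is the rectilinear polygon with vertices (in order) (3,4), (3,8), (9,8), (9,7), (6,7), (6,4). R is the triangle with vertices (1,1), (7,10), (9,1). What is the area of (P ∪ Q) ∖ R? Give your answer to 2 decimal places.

|P ∪ Q| = 43.
|(P ∪ Q) ∩ R| = 17.7778.
|(P ∪ Q) ∖ R| = 43 − 17.7778 = 25.22.

25.22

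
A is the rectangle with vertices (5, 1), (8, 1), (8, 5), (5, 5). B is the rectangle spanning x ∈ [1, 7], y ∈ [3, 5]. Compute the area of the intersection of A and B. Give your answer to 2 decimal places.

4.00

|A∩B|: x∈[5,7], y∈[3,5] → 2·2 = 4.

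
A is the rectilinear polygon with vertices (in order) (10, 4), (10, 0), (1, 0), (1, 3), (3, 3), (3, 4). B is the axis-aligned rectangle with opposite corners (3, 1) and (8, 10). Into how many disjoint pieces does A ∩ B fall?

1

A ∩ B is a single connected region.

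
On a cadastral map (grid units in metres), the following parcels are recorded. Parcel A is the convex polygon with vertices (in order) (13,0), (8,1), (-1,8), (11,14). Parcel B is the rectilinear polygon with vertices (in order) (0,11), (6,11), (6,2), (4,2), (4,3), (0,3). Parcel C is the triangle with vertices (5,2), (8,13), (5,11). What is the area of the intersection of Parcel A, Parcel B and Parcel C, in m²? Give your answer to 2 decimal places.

The intersection is the polygon with vertices (6,11), (6,5.667), (5.3,3.1), (5,3.333), (5,11).
By the shoelace formula its area is 6.97.

6.97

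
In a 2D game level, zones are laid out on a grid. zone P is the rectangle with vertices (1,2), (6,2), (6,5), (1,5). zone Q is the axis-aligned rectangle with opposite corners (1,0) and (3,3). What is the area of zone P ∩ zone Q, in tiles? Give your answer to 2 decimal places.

2.00

|zone P∩zone Q|: x∈[1,3], y∈[2,3] → 2·1 = 2.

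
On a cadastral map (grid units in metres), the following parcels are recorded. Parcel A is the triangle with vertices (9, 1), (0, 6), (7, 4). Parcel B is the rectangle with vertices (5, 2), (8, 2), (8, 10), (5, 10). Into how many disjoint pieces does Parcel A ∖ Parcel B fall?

Parcel A ∖ Parcel B splits into 2 disjoint pieces (area 0.65, area 3.373).

2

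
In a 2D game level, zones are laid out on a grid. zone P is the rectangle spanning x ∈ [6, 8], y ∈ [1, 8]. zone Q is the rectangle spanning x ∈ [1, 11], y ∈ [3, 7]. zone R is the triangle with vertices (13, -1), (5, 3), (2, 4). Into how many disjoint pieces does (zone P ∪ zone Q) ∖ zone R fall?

(zone P ∪ zone Q) ∖ zone R splits into 2 disjoint pieces (area 1.4545, area 43.6).

2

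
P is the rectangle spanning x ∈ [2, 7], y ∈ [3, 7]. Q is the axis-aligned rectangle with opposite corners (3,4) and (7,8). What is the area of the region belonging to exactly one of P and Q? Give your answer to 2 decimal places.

|P∩Q|: x∈[3,7], y∈[4,7] → 4·3 = 12.
|P △ Q| = |P| + |Q| − 2·|P∩Q| = 20 + 16 − 24 = 12.00.

12.00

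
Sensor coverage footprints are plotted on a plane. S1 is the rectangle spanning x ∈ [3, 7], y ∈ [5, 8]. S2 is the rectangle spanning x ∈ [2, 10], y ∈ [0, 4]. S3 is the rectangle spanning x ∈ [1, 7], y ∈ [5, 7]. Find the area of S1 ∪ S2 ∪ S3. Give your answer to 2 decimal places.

48.00

By inclusion–exclusion:
Individual areas: |S1| = 12, |S2| = 32, |S3| = 12.
|S1∩S2| = 0 (no overlap).
|S1∩S3|: x∈[3,7], y∈[5,7] → 4·2 = 8.
|S2∩S3| = 0 (no overlap).
|S1∩S2∩S3| = 0.
|S1 ∪ S2 ∪ S3| = 56 − 8 + 0 = 48.00.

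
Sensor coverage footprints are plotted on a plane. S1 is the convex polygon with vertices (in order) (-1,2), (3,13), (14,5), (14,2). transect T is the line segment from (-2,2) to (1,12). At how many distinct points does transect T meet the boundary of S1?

The segment lies entirely outside S1 and never meets its boundary.

0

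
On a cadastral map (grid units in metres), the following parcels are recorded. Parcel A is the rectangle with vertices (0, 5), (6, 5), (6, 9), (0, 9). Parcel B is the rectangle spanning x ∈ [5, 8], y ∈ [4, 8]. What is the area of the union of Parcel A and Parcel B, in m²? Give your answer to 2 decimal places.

By inclusion–exclusion:
Individual areas: |Parcel A| = 24, |Parcel B| = 12.
|Parcel A∩Parcel B|: x∈[5,6], y∈[5,8] → 1·3 = 3.
|Parcel A ∪ Parcel B| = 36 − 3 = 33.00.

33.00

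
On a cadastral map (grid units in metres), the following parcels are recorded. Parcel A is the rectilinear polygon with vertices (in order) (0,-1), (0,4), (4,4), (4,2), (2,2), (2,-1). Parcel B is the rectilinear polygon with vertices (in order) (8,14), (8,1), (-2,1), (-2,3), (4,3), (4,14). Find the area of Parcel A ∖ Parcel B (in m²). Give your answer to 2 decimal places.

8.00

|Parcel A| = 14, |Parcel A∩Parcel B| = 6.
|Parcel A ∖ Parcel B| = |Parcel A| − |Parcel A∩Parcel B| = 14 − 6 = 8.00.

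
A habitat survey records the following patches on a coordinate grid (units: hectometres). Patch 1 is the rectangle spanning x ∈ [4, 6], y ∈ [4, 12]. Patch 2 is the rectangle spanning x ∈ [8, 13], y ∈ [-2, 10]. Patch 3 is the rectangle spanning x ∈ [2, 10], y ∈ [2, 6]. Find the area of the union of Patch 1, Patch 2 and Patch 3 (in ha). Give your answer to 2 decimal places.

96.00

By inclusion–exclusion:
Individual areas: |Patch 1| = 16, |Patch 2| = 60, |Patch 3| = 32.
|Patch 1∩Patch 2| = 0 (no overlap).
|Patch 1∩Patch 3|: x∈[4,6], y∈[4,6] → 2·2 = 4.
|Patch 2∩Patch 3|: x∈[8,10], y∈[2,6] → 2·4 = 8.
|Patch 1∩Patch 2∩Patch 3| = 0.
|Patch 1 ∪ Patch 2 ∪ Patch 3| = 108 − 12 + 0 = 96.00.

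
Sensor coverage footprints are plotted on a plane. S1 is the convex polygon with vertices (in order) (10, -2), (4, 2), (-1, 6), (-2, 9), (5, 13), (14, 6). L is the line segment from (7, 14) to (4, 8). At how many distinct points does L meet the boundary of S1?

The segment meets the boundary at (6.08,12.16).

1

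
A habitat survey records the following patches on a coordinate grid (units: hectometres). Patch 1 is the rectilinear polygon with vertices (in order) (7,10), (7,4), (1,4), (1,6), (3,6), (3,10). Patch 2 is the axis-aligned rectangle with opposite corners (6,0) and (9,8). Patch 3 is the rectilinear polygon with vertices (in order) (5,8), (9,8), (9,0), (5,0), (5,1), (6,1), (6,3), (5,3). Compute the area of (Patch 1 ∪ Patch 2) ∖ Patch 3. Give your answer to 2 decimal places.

|Patch 1 ∪ Patch 2| = 48.
|(Patch 1 ∪ Patch 2) ∩ Patch 3| = 28.
|(Patch 1 ∪ Patch 2) ∖ Patch 3| = 48 − 28 = 20.00.

20.00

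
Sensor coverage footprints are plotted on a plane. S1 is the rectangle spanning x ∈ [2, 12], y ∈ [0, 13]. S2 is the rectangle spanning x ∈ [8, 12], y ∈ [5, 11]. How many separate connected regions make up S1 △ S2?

S1 △ S2 is a single connected region.

1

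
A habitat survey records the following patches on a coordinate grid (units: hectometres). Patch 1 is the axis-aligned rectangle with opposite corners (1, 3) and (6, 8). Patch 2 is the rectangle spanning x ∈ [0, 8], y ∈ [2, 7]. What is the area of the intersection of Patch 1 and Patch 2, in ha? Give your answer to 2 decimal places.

20.00

|Patch 1∩Patch 2|: x∈[1,6], y∈[3,7] → 5·4 = 20.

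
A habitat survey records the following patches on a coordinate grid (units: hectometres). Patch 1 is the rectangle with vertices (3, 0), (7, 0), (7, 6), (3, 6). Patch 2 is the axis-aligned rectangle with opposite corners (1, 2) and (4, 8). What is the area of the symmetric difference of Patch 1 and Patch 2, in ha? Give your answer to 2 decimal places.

34.00

|Patch 1∩Patch 2|: x∈[3,4], y∈[2,6] → 1·4 = 4.
|Patch 1 △ Patch 2| = |Patch 1| + |Patch 2| − 2·|Patch 1∩Patch 2| = 24 + 18 − 8 = 34.00.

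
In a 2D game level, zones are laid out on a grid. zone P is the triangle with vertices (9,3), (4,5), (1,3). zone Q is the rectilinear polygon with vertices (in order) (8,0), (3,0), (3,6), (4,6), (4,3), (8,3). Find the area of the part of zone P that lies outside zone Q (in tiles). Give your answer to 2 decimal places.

|zone P| = 8, |zone P∩zone Q| = 1.6667.
|zone P ∖ zone Q| = |zone P| − |zone P∩zone Q| = 8 − 1.6667 = 6.33.

6.33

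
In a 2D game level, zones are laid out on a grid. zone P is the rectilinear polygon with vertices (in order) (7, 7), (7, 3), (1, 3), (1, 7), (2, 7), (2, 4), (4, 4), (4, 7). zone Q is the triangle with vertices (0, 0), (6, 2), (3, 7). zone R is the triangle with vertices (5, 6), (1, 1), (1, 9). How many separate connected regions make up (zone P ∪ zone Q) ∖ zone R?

(zone P ∪ zone Q) ∖ zone R is a single connected region.

1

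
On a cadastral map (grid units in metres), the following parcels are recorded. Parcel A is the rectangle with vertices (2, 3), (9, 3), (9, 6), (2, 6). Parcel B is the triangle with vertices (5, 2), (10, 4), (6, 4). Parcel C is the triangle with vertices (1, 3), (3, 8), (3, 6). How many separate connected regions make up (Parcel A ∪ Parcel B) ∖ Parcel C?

(Parcel A ∪ Parcel B) ∖ Parcel C splits into 2 disjoint pieces (area 21.45, area 0.05).

2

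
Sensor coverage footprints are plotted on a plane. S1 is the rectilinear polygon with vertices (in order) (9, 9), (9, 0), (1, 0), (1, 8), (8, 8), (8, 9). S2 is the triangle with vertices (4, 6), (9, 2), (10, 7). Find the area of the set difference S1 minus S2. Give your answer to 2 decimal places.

52.92

|S1| = 65, |S1∩S2| = 12.0833.
|S1 ∖ S2| = |S1| − |S1∩S2| = 65 − 12.0833 = 52.92.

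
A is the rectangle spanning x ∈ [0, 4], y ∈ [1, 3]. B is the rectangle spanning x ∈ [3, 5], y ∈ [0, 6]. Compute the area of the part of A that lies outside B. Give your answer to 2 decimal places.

|A∩B|: x∈[3,4], y∈[1,3] → 1·2 = 2.
|A| = 8.
|A ∖ B| = |A| − |A∩B| = 8 − 2 = 6.00.

6.00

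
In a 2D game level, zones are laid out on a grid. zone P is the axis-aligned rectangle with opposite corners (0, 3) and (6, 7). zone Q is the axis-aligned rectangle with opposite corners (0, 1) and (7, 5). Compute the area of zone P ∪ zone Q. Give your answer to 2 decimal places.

40.00

By inclusion–exclusion:
Individual areas: |zone P| = 24, |zone Q| = 28.
|zone P∩zone Q|: x∈[0,6], y∈[3,5] → 6·2 = 12.
|zone P ∪ zone Q| = 52 − 12 = 40.00.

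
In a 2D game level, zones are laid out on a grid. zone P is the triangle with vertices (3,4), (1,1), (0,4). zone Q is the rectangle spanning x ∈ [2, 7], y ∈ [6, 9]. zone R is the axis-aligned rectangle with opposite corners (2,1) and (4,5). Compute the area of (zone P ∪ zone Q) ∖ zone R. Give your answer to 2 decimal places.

18.75

|zone P ∪ zone Q| = 19.5.
|(zone P ∪ zone Q) ∩ zone R| = 0.75.
|(zone P ∪ zone Q) ∖ zone R| = 19.5 − 0.75 = 18.75.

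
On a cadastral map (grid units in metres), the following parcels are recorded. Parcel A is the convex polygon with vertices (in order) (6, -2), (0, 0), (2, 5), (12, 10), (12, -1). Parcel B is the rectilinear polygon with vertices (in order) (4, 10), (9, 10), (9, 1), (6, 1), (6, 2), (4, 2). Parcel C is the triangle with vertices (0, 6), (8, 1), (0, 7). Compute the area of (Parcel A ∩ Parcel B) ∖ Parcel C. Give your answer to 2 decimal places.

|Parcel A ∩ Parcel B| = 29.25.
|(Parcel A ∩ Parcel B) ∩ Parcel C| = 1.
|(Parcel A ∩ Parcel B) ∖ Parcel C| = 29.25 − 1 = 28.25.

28.25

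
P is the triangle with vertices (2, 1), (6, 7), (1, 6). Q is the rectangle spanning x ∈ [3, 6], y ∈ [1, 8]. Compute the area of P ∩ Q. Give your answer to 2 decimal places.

The intersection is the polygon with vertices (3,2.5), (3,6.4), (6,7).
By the shoelace formula its area is 5.85.

5.85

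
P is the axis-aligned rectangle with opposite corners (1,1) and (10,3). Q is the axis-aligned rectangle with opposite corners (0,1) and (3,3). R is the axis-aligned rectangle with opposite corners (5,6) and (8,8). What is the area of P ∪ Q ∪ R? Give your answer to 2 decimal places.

26.00

By inclusion–exclusion:
Individual areas: |P| = 18, |Q| = 6, |R| = 6.
|P∩Q|: x∈[1,3], y∈[1,3] → 2·2 = 4.
|P∩R| = 0 (no overlap).
|Q∩R| = 0 (no overlap).
|P∩Q∩R| = 0.
|P ∪ Q ∪ R| = 30 − 4 + 0 = 26.00.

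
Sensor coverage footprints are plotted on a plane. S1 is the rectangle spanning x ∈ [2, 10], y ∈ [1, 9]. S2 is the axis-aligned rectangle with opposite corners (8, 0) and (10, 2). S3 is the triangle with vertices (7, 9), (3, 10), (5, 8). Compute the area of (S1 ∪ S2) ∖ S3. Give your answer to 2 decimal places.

|S1 ∪ S2| = 66.
|(S1 ∪ S2) ∩ S3| = 1.5.
|(S1 ∪ S2) ∖ S3| = 66 − 1.5 = 64.50.

64.50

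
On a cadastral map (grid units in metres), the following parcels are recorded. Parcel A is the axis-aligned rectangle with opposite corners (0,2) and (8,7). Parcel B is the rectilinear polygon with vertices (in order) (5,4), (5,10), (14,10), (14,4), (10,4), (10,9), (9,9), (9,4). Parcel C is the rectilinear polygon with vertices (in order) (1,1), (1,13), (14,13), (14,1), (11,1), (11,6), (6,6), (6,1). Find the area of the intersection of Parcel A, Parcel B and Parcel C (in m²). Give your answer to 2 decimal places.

5.00

The intersection is the polygon with vertices (8,6), (6,6), (6,4), (5,4), (5,7), (8,7).
By the shoelace formula its area is 5.00.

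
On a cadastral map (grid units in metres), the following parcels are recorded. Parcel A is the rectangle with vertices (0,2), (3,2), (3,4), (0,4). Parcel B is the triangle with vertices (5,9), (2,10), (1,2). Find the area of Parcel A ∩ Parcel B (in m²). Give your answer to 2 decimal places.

0.89

The intersection is the polygon with vertices (2.143,4), (1,2), (1.25,4).
By the shoelace formula its area is 0.89.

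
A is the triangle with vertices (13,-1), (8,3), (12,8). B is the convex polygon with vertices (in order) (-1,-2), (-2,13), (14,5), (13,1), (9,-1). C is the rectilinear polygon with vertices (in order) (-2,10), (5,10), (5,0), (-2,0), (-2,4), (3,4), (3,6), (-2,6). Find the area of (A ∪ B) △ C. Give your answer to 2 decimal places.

|A ∪ B| = 153.2061.
|(A ∪ B) ∩ C| = 55.4833.
|(A ∪ B) △ C| = 153.2061 + 60 − 110.9667 = 102.24.

102.24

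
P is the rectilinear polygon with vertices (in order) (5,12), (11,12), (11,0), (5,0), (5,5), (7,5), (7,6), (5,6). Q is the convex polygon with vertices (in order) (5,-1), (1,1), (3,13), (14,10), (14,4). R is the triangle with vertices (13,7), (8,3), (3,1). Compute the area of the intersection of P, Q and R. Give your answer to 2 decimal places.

The intersection is the polygon with vertices (11,5.4), (8,3), (5,1.8), (5,2.2), (11,5.8).
By the shoelace formula its area is 4.20.

4.20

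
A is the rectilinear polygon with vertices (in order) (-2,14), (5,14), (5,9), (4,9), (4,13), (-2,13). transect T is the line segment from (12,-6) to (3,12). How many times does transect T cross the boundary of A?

The segment meets the boundary at (4,10), (4.5,9).

2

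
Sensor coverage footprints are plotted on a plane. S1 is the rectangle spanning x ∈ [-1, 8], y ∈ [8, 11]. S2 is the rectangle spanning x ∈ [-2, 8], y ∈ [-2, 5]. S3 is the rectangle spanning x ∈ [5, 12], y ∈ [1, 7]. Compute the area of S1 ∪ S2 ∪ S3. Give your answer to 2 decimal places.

By inclusion–exclusion:
Individual areas: |S1| = 27, |S2| = 70, |S3| = 42.
|S1∩S2| = 0 (no overlap).
|S1∩S3| = 0 (no overlap).
|S2∩S3|: x∈[5,8], y∈[1,5] → 3·4 = 12.
|S1∩S2∩S3| = 0.
|S1 ∪ S2 ∪ S3| = 139 − 12 + 0 = 127.00.

127.00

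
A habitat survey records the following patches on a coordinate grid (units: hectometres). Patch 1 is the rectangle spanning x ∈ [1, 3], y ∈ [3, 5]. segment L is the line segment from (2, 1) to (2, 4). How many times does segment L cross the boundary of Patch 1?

The segment meets the boundary at (2,3).

1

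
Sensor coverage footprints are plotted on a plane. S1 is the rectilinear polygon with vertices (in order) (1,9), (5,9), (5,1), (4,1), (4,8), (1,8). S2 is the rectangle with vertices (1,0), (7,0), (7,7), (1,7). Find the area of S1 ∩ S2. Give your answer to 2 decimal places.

6.00

The intersection is the polygon with vertices (5,1), (4,1), (4,7), (5,7).
By the shoelace formula its area is 6.00.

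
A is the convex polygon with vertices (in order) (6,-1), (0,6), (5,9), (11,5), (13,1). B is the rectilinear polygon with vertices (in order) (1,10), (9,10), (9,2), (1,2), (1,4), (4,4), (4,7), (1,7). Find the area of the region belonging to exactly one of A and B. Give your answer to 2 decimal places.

|A| = 70.5, |B| = 55, |A∩B| = 33.8571.
|A △ B| = |A| + |B| − 2·|A∩B| = 70.5 + 55 − 67.7143 = 57.79.

57.79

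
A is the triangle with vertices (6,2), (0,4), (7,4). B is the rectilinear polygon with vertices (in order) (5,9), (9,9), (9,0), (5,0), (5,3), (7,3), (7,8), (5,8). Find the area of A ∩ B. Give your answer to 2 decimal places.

1.08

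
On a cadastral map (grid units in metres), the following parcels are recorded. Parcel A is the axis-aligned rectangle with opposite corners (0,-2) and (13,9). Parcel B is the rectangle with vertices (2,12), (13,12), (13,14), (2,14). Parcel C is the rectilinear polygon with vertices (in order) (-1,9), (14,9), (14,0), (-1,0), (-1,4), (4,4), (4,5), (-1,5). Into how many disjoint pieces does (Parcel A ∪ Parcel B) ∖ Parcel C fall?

(Parcel A ∪ Parcel B) ∖ Parcel C splits into 3 disjoint pieces (area 26, area 4, area 22).

3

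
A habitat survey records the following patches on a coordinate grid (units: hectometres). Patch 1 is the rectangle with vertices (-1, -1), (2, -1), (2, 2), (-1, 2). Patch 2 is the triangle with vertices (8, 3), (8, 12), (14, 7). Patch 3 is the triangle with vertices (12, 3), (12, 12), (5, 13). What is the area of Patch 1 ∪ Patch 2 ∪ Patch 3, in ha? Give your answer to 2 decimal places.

By inclusion–exclusion:
Individual areas: |Patch 1| = 9, |Patch 2| = 27, |Patch 3| = 31.5.
|Patch 1∩Patch 2| = 0.
|Patch 1∩Patch 3| = 0.
|Patch 2∩Patch 3| = 16.2078.
|Patch 1∩Patch 2∩Patch 3| = 0.
|Patch 1 ∪ Patch 2 ∪ Patch 3| = 67.5 − 16.2078 + 0 = 51.29.

51.29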